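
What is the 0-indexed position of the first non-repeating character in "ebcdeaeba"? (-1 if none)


Input: ebcdeaeba
Character frequencies:
  'a': 2
  'b': 2
  'c': 1
  'd': 1
  'e': 3
Scanning left to right for freq == 1:
  Position 0 ('e'): freq=3, skip
  Position 1 ('b'): freq=2, skip
  Position 2 ('c'): unique! => answer = 2

2


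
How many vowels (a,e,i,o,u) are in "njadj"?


Input: njadj
Checking each character:
  'n' at position 0: consonant
  'j' at position 1: consonant
  'a' at position 2: vowel (running total: 1)
  'd' at position 3: consonant
  'j' at position 4: consonant
Total vowels: 1

1


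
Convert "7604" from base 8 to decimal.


Input: "7604" in base 8
Positional expansion:
  Digit '7' (value 7) x 8^3 = 3584
  Digit '6' (value 6) x 8^2 = 384
  Digit '0' (value 0) x 8^1 = 0
  Digit '4' (value 4) x 8^0 = 4
Sum = 3972

3972


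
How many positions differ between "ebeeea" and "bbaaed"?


Comparing "ebeeea" and "bbaaed" position by position:
  Position 0: 'e' vs 'b' => DIFFER
  Position 1: 'b' vs 'b' => same
  Position 2: 'e' vs 'a' => DIFFER
  Position 3: 'e' vs 'a' => DIFFER
  Position 4: 'e' vs 'e' => same
  Position 5: 'a' vs 'd' => DIFFER
Positions that differ: 4

4


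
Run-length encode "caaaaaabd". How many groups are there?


Input: caaaaaabd
Scanning for consecutive runs:
  Group 1: 'c' x 1 (positions 0-0)
  Group 2: 'a' x 6 (positions 1-6)
  Group 3: 'b' x 1 (positions 7-7)
  Group 4: 'd' x 1 (positions 8-8)
Total groups: 4

4


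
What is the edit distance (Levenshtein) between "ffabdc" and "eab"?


Computing edit distance: "ffabdc" -> "eab"
DP table:
           e    a    b
      0    1    2    3
  f   1    1    2    3
  f   2    2    2    3
  a   3    3    2    3
  b   4    4    3    2
  d   5    5    4    3
  c   6    6    5    4
Edit distance = dp[6][3] = 4

4


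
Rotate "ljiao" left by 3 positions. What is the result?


Input: "ljiao", rotate left by 3
First 3 characters: "lji"
Remaining characters: "ao"
Concatenate remaining + first: "ao" + "lji" = "aolji"

aolji


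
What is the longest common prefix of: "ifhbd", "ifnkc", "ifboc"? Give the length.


Words: ifhbd, ifnkc, ifboc
  Position 0: all 'i' => match
  Position 1: all 'f' => match
  Position 2: ('h', 'n', 'b') => mismatch, stop
LCP = "if" (length 2)

2


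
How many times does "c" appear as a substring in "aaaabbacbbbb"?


Searching for "c" in "aaaabbacbbbb"
Scanning each position:
  Position 0: "a" => no
  Position 1: "a" => no
  Position 2: "a" => no
  Position 3: "a" => no
  Position 4: "b" => no
  Position 5: "b" => no
  Position 6: "a" => no
  Position 7: "c" => MATCH
  Position 8: "b" => no
  Position 9: "b" => no
  Position 10: "b" => no
  Position 11: "b" => no
Total occurrences: 1

1


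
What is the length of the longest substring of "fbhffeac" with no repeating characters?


Input: "fbhffeac"
Sliding window (track last position of each char):
  Position 0 ('f'): window [0,0] length 1 -- new best
  Position 1 ('b'): window [0,1] length 2 -- new best
  Position 2 ('h'): window [0,2] length 3 -- new best
  Position 3 ('f'): repeat (last at 0), move window start to 1
  Position 3 ('f'): window [1,3] length 3
  Position 4 ('f'): repeat (last at 3), move window start to 4
  Position 4 ('f'): window [4,4] length 1
  Position 5 ('e'): window [4,5] length 2
  Position 6 ('a'): window [4,6] length 3
  Position 7 ('c'): window [4,7] length 4 -- new best
Longest substring with no repeats: "feac" with length 4

4


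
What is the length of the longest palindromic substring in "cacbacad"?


Input: "cacbacad"
Checking substrings for palindromes:
  [0:3] "cac" (len 3) => palindrome
  [4:7] "aca" (len 3) => palindrome
Longest palindromic substring: "cac" with length 3

3


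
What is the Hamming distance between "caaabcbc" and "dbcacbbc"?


Comparing "caaabcbc" and "dbcacbbc" position by position:
  Position 0: 'c' vs 'd' => differ
  Position 1: 'a' vs 'b' => differ
  Position 2: 'a' vs 'c' => differ
  Position 3: 'a' vs 'a' => same
  Position 4: 'b' vs 'c' => differ
  Position 5: 'c' vs 'b' => differ
  Position 6: 'b' vs 'b' => same
  Position 7: 'c' vs 'c' => same
Total differences (Hamming distance): 5

5


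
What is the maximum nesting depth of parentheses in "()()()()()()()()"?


Input: "()()()()()()()()"
Tracking depth:
  Position 0 '(': depth becomes 1
  Position 1 ')': depth becomes 0
  Position 2 '(': depth becomes 1
  Position 3 ')': depth becomes 0
  Position 4 '(': depth becomes 1
  Position 5 ')': depth becomes 0
  Position 6 '(': depth becomes 1
  Position 7 ')': depth becomes 0
  Position 8 '(': depth becomes 1
  Position 9 ')': depth becomes 0
  Position 10 '(': depth becomes 1
  Position 11 ')': depth becomes 0
  Position 12 '(': depth becomes 1
  Position 13 ')': depth becomes 0
  Position 14 '(': depth becomes 1
  Position 15 ')': depth becomes 0
Maximum depth reached: 1

1


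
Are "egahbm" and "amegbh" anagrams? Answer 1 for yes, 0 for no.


Strings: "egahbm", "amegbh"
Sorted first:  abeghm
Sorted second: abeghm
Sorted forms match => anagrams

1


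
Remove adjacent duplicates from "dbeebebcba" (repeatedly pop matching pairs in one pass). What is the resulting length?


Input: dbeebebcba
Stack-based adjacent duplicate removal:
  Read 'd': push. Stack: d
  Read 'b': push. Stack: db
  Read 'e': push. Stack: dbe
  Read 'e': matches stack top 'e' => pop. Stack: db
  Read 'b': matches stack top 'b' => pop. Stack: d
  Read 'e': push. Stack: de
  Read 'b': push. Stack: deb
  Read 'c': push. Stack: debc
  Read 'b': push. Stack: debcb
  Read 'a': push. Stack: debcba
Final stack: "debcba" (length 6)

6


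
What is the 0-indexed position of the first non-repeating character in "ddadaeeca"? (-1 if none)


Input: ddadaeeca
Character frequencies:
  'a': 3
  'c': 1
  'd': 3
  'e': 2
Scanning left to right for freq == 1:
  Position 0 ('d'): freq=3, skip
  Position 1 ('d'): freq=3, skip
  Position 2 ('a'): freq=3, skip
  Position 3 ('d'): freq=3, skip
  Position 4 ('a'): freq=3, skip
  Position 5 ('e'): freq=2, skip
  Position 6 ('e'): freq=2, skip
  Position 7 ('c'): unique! => answer = 7

7


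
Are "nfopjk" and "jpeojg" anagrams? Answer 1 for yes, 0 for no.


Strings: "nfopjk", "jpeojg"
Sorted first:  fjknop
Sorted second: egjjop
Differ at position 0: 'f' vs 'e' => not anagrams

0


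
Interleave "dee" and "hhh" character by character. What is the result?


Interleaving "dee" and "hhh":
  Position 0: 'd' from first, 'h' from second => "dh"
  Position 1: 'e' from first, 'h' from second => "eh"
  Position 2: 'e' from first, 'h' from second => "eh"
Result: dheheh

dheheh


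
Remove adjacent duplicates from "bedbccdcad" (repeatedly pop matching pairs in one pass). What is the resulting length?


Input: bedbccdcad
Stack-based adjacent duplicate removal:
  Read 'b': push. Stack: b
  Read 'e': push. Stack: be
  Read 'd': push. Stack: bed
  Read 'b': push. Stack: bedb
  Read 'c': push. Stack: bedbc
  Read 'c': matches stack top 'c' => pop. Stack: bedb
  Read 'd': push. Stack: bedbd
  Read 'c': push. Stack: bedbdc
  Read 'a': push. Stack: bedbdca
  Read 'd': push. Stack: bedbdcad
Final stack: "bedbdcad" (length 8)

8


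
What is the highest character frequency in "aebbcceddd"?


Input: aebbcceddd
Character counts:
  'a': 1
  'b': 2
  'c': 2
  'd': 3
  'e': 2
Maximum frequency: 3

3


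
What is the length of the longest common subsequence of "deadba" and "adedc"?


LCS of "deadba" and "adedc"
DP table:
           a    d    e    d    c
      0    0    0    0    0    0
  d   0    0    1    1    1    1
  e   0    0    1    2    2    2
  a   0    1    1    2    2    2
  d   0    1    2    2    3    3
  b   0    1    2    2    3    3
  a   0    1    2    2    3    3
LCS length = dp[6][5] = 3

3


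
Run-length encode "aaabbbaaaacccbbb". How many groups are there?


Input: aaabbbaaaacccbbb
Scanning for consecutive runs:
  Group 1: 'a' x 3 (positions 0-2)
  Group 2: 'b' x 3 (positions 3-5)
  Group 3: 'a' x 4 (positions 6-9)
  Group 4: 'c' x 3 (positions 10-12)
  Group 5: 'b' x 3 (positions 13-15)
Total groups: 5

5


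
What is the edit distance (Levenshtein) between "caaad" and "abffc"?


Computing edit distance: "caaad" -> "abffc"
DP table:
           a    b    f    f    c
      0    1    2    3    4    5
  c   1    1    2    3    4    4
  a   2    1    2    3    4    5
  a   3    2    2    3    4    5
  a   4    3    3    3    4    5
  d   5    4    4    4    4    5
Edit distance = dp[5][5] = 5

5


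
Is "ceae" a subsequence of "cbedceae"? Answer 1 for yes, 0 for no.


Check if "ceae" is a subsequence of "cbedceae"
Greedy scan:
  Position 0 ('c'): matches sub[0] = 'c'
  Position 1 ('b'): no match needed
  Position 2 ('e'): matches sub[1] = 'e'
  Position 3 ('d'): no match needed
  Position 4 ('c'): no match needed
  Position 5 ('e'): no match needed
  Position 6 ('a'): matches sub[2] = 'a'
  Position 7 ('e'): matches sub[3] = 'e'
All 4 characters matched => is a subsequence

1


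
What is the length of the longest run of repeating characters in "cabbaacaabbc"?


Input: "cabbaacaabbc"
Scanning for longest run:
  Position 1 ('a'): new char, reset run to 1
  Position 2 ('b'): new char, reset run to 1
  Position 3 ('b'): continues run of 'b', length=2
  Position 4 ('a'): new char, reset run to 1
  Position 5 ('a'): continues run of 'a', length=2
  Position 6 ('c'): new char, reset run to 1
  Position 7 ('a'): new char, reset run to 1
  Position 8 ('a'): continues run of 'a', length=2
  Position 9 ('b'): new char, reset run to 1
  Position 10 ('b'): continues run of 'b', length=2
  Position 11 ('c'): new char, reset run to 1
Longest run: 'b' with length 2

2


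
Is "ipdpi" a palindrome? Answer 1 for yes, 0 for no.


Input: ipdpi
Reversed: ipdpi
  Compare pos 0 ('i') with pos 4 ('i'): match
  Compare pos 1 ('p') with pos 3 ('p'): match
Result: palindrome

1


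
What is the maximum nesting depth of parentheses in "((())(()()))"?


Input: "((())(()()))"
Tracking depth:
  Position 0 '(': depth becomes 1
  Position 1 '(': depth becomes 2
  Position 2 '(': depth becomes 3
  Position 3 ')': depth becomes 2
  Position 4 ')': depth becomes 1
  Position 5 '(': depth becomes 2
  Position 6 '(': depth becomes 3
  Position 7 ')': depth becomes 2
  Position 8 '(': depth becomes 3
  Position 9 ')': depth becomes 2
  Position 10 ')': depth becomes 1
  Position 11 ')': depth becomes 0
Maximum depth reached: 3

3


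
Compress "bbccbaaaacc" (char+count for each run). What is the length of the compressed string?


Input: bbccbaaaacc
Runs:
  'b' x 2 => "b2"
  'c' x 2 => "c2"
  'b' x 1 => "b1"
  'a' x 4 => "a4"
  'c' x 2 => "c2"
Compressed: "b2c2b1a4c2"
Compressed length: 10

10


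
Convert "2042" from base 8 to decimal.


Input: "2042" in base 8
Positional expansion:
  Digit '2' (value 2) x 8^3 = 1024
  Digit '0' (value 0) x 8^2 = 0
  Digit '4' (value 4) x 8^1 = 32
  Digit '2' (value 2) x 8^0 = 2
Sum = 1058

1058


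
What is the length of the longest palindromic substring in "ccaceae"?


Input: "ccaceae"
Checking substrings for palindromes:
  [1:4] "cac" (len 3) => palindrome
  [4:7] "eae" (len 3) => palindrome
  [0:2] "cc" (len 2) => palindrome
Longest palindromic substring: "cac" with length 3

3


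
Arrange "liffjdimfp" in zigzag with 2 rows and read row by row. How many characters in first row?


Zigzag "liffjdimfp" into 2 rows:
Placing characters:
  'l' => row 0
  'i' => row 1
  'f' => row 0
  'f' => row 1
  'j' => row 0
  'd' => row 1
  'i' => row 0
  'm' => row 1
  'f' => row 0
  'p' => row 1
Rows:
  Row 0: "lfjif"
  Row 1: "ifdmp"
First row length: 5

5


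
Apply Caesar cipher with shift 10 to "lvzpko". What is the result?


Caesar cipher: shift "lvzpko" by 10
  'l' (pos 11) + 10 = pos 21 = 'v'
  'v' (pos 21) + 10 = pos 5 = 'f'
  'z' (pos 25) + 10 = pos 9 = 'j'
  'p' (pos 15) + 10 = pos 25 = 'z'
  'k' (pos 10) + 10 = pos 20 = 'u'
  'o' (pos 14) + 10 = pos 24 = 'y'
Result: vfjzuy

vfjzuy


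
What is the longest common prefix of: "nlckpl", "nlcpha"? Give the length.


Words: nlckpl, nlcpha
  Position 0: all 'n' => match
  Position 1: all 'l' => match
  Position 2: all 'c' => match
  Position 3: ('k', 'p') => mismatch, stop
LCP = "nlc" (length 3)

3


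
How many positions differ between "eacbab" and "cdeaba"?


Comparing "eacbab" and "cdeaba" position by position:
  Position 0: 'e' vs 'c' => DIFFER
  Position 1: 'a' vs 'd' => DIFFER
  Position 2: 'c' vs 'e' => DIFFER
  Position 3: 'b' vs 'a' => DIFFER
  Position 4: 'a' vs 'b' => DIFFER
  Position 5: 'b' vs 'a' => DIFFER
Positions that differ: 6

6


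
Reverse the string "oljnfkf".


Input: oljnfkf
Reading characters right to left:
  Position 6: 'f'
  Position 5: 'k'
  Position 4: 'f'
  Position 3: 'n'
  Position 2: 'j'
  Position 1: 'l'
  Position 0: 'o'
Reversed: fkfnjlo

fkfnjlo


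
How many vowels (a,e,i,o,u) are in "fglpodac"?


Input: fglpodac
Checking each character:
  'f' at position 0: consonant
  'g' at position 1: consonant
  'l' at position 2: consonant
  'p' at position 3: consonant
  'o' at position 4: vowel (running total: 1)
  'd' at position 5: consonant
  'a' at position 6: vowel (running total: 2)
  'c' at position 7: consonant
Total vowels: 2

2


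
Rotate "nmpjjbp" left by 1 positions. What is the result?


Input: "nmpjjbp", rotate left by 1
First 1 characters: "n"
Remaining characters: "mpjjbp"
Concatenate remaining + first: "mpjjbp" + "n" = "mpjjbpn"

mpjjbpn


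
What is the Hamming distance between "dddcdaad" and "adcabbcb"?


Comparing "dddcdaad" and "adcabbcb" position by position:
  Position 0: 'd' vs 'a' => differ
  Position 1: 'd' vs 'd' => same
  Position 2: 'd' vs 'c' => differ
  Position 3: 'c' vs 'a' => differ
  Position 4: 'd' vs 'b' => differ
  Position 5: 'a' vs 'b' => differ
  Position 6: 'a' vs 'c' => differ
  Position 7: 'd' vs 'b' => differ
Total differences (Hamming distance): 7

7


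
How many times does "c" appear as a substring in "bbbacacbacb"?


Searching for "c" in "bbbacacbacb"
Scanning each position:
  Position 0: "b" => no
  Position 1: "b" => no
  Position 2: "b" => no
  Position 3: "a" => no
  Position 4: "c" => MATCH
  Position 5: "a" => no
  Position 6: "c" => MATCH
  Position 7: "b" => no
  Position 8: "a" => no
  Position 9: "c" => MATCH
  Position 10: "b" => no
Total occurrences: 3

3


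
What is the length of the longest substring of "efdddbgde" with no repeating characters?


Input: "efdddbgde"
Sliding window (track last position of each char):
  Position 0 ('e'): window [0,0] length 1 -- new best
  Position 1 ('f'): window [0,1] length 2 -- new best
  Position 2 ('d'): window [0,2] length 3 -- new best
  Position 3 ('d'): repeat (last at 2), move window start to 3
  Position 3 ('d'): window [3,3] length 1
  Position 4 ('d'): repeat (last at 3), move window start to 4
  Position 4 ('d'): window [4,4] length 1
  Position 5 ('b'): window [4,5] length 2
  Position 6 ('g'): window [4,6] length 3
  Position 7 ('d'): repeat (last at 4), move window start to 5
  Position 7 ('d'): window [5,7] length 3
  Position 8 ('e'): window [5,8] length 4 -- new best
Longest substring with no repeats: "bgde" with length 4

4


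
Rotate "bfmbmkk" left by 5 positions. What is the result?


Input: "bfmbmkk", rotate left by 5
First 5 characters: "bfmbm"
Remaining characters: "kk"
Concatenate remaining + first: "kk" + "bfmbm" = "kkbfmbm"

kkbfmbm


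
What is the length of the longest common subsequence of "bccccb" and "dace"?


LCS of "bccccb" and "dace"
DP table:
           d    a    c    e
      0    0    0    0    0
  b   0    0    0    0    0
  c   0    0    0    1    1
  c   0    0    0    1    1
  c   0    0    0    1    1
  c   0    0    0    1    1
  b   0    0    0    1    1
LCS length = dp[6][4] = 1

1


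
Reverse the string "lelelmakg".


Input: lelelmakg
Reading characters right to left:
  Position 8: 'g'
  Position 7: 'k'
  Position 6: 'a'
  Position 5: 'm'
  Position 4: 'l'
  Position 3: 'e'
  Position 2: 'l'
  Position 1: 'e'
  Position 0: 'l'
Reversed: gkamlelel

gkamlelel


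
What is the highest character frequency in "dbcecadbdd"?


Input: dbcecadbdd
Character counts:
  'a': 1
  'b': 2
  'c': 2
  'd': 4
  'e': 1
Maximum frequency: 4

4


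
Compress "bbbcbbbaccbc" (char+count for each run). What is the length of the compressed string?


Input: bbbcbbbaccbc
Runs:
  'b' x 3 => "b3"
  'c' x 1 => "c1"
  'b' x 3 => "b3"
  'a' x 1 => "a1"
  'c' x 2 => "c2"
  'b' x 1 => "b1"
  'c' x 1 => "c1"
Compressed: "b3c1b3a1c2b1c1"
Compressed length: 14

14


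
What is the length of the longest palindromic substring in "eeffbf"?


Input: "eeffbf"
Checking substrings for palindromes:
  [3:6] "fbf" (len 3) => palindrome
  [0:2] "ee" (len 2) => palindrome
  [2:4] "ff" (len 2) => palindrome
Longest palindromic substring: "fbf" with length 3

3


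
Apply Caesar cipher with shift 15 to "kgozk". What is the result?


Caesar cipher: shift "kgozk" by 15
  'k' (pos 10) + 15 = pos 25 = 'z'
  'g' (pos 6) + 15 = pos 21 = 'v'
  'o' (pos 14) + 15 = pos 3 = 'd'
  'z' (pos 25) + 15 = pos 14 = 'o'
  'k' (pos 10) + 15 = pos 25 = 'z'
Result: zvdoz

zvdoz


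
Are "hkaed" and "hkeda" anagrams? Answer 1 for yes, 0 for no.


Strings: "hkaed", "hkeda"
Sorted first:  adehk
Sorted second: adehk
Sorted forms match => anagrams

1


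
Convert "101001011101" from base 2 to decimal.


Input: "101001011101" in base 2
Positional expansion:
  Digit '1' (value 1) x 2^11 = 2048
  Digit '0' (value 0) x 2^10 = 0
  Digit '1' (value 1) x 2^9 = 512
  Digit '0' (value 0) x 2^8 = 0
  Digit '0' (value 0) x 2^7 = 0
  Digit '1' (value 1) x 2^6 = 64
  Digit '0' (value 0) x 2^5 = 0
  Digit '1' (value 1) x 2^4 = 16
  Digit '1' (value 1) x 2^3 = 8
  Digit '1' (value 1) x 2^2 = 4
  Digit '0' (value 0) x 2^1 = 0
  Digit '1' (value 1) x 2^0 = 1
Sum = 2653

2653


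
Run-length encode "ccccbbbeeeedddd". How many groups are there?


Input: ccccbbbeeeedddd
Scanning for consecutive runs:
  Group 1: 'c' x 4 (positions 0-3)
  Group 2: 'b' x 3 (positions 4-6)
  Group 3: 'e' x 4 (positions 7-10)
  Group 4: 'd' x 4 (positions 11-14)
Total groups: 4

4


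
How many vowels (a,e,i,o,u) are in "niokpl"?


Input: niokpl
Checking each character:
  'n' at position 0: consonant
  'i' at position 1: vowel (running total: 1)
  'o' at position 2: vowel (running total: 2)
  'k' at position 3: consonant
  'p' at position 4: consonant
  'l' at position 5: consonant
Total vowels: 2

2


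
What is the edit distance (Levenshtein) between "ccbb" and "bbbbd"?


Computing edit distance: "ccbb" -> "bbbbd"
DP table:
           b    b    b    b    d
      0    1    2    3    4    5
  c   1    1    2    3    4    5
  c   2    2    2    3    4    5
  b   3    2    2    2    3    4
  b   4    3    2    2    2    3
Edit distance = dp[4][5] = 3

3


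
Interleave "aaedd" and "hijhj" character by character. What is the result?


Interleaving "aaedd" and "hijhj":
  Position 0: 'a' from first, 'h' from second => "ah"
  Position 1: 'a' from first, 'i' from second => "ai"
  Position 2: 'e' from first, 'j' from second => "ej"
  Position 3: 'd' from first, 'h' from second => "dh"
  Position 4: 'd' from first, 'j' from second => "dj"
Result: ahaiejdhdj

ahaiejdhdj


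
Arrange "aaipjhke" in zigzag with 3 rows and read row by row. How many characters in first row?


Zigzag "aaipjhke" into 3 rows:
Placing characters:
  'a' => row 0
  'a' => row 1
  'i' => row 2
  'p' => row 1
  'j' => row 0
  'h' => row 1
  'k' => row 2
  'e' => row 1
Rows:
  Row 0: "aj"
  Row 1: "aphe"
  Row 2: "ik"
First row length: 2

2


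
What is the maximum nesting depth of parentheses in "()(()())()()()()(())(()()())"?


Input: "()(()())()()()()(())(()()())"
Tracking depth:
  Position 0 '(': depth becomes 1
  Position 1 ')': depth becomes 0
  Position 2 '(': depth becomes 1
  Position 3 '(': depth becomes 2
  Position 4 ')': depth becomes 1
  Position 5 '(': depth becomes 2
  Position 6 ')': depth becomes 1
  Position 7 ')': depth becomes 0
  Position 8 '(': depth becomes 1
  Position 9 ')': depth becomes 0
  Position 10 '(': depth becomes 1
  Position 11 ')': depth becomes 0
  Position 12 '(': depth becomes 1
  Position 13 ')': depth becomes 0
  Position 14 '(': depth becomes 1
  Position 15 ')': depth becomes 0
  Position 16 '(': depth becomes 1
  Position 17 '(': depth becomes 2
  Position 18 ')': depth becomes 1
  Position 19 ')': depth becomes 0
  Position 20 '(': depth becomes 1
  Position 21 '(': depth becomes 2
  Position 22 ')': depth becomes 1
  Position 23 '(': depth becomes 2
  Position 24 ')': depth becomes 1
  Position 25 '(': depth becomes 2
  Position 26 ')': depth becomes 1
  Position 27 ')': depth becomes 0
Maximum depth reached: 2

2


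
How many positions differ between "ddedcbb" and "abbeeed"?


Comparing "ddedcbb" and "abbeeed" position by position:
  Position 0: 'd' vs 'a' => DIFFER
  Position 1: 'd' vs 'b' => DIFFER
  Position 2: 'e' vs 'b' => DIFFER
  Position 3: 'd' vs 'e' => DIFFER
  Position 4: 'c' vs 'e' => DIFFER
  Position 5: 'b' vs 'e' => DIFFER
  Position 6: 'b' vs 'd' => DIFFER
Positions that differ: 7

7


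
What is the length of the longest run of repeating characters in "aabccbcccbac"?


Input: "aabccbcccbac"
Scanning for longest run:
  Position 1 ('a'): continues run of 'a', length=2
  Position 2 ('b'): new char, reset run to 1
  Position 3 ('c'): new char, reset run to 1
  Position 4 ('c'): continues run of 'c', length=2
  Position 5 ('b'): new char, reset run to 1
  Position 6 ('c'): new char, reset run to 1
  Position 7 ('c'): continues run of 'c', length=2
  Position 8 ('c'): continues run of 'c', length=3
  Position 9 ('b'): new char, reset run to 1
  Position 10 ('a'): new char, reset run to 1
  Position 11 ('c'): new char, reset run to 1
Longest run: 'c' with length 3

3


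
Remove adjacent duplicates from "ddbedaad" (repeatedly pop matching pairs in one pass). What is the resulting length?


Input: ddbedaad
Stack-based adjacent duplicate removal:
  Read 'd': push. Stack: d
  Read 'd': matches stack top 'd' => pop. Stack: (empty)
  Read 'b': push. Stack: b
  Read 'e': push. Stack: be
  Read 'd': push. Stack: bed
  Read 'a': push. Stack: beda
  Read 'a': matches stack top 'a' => pop. Stack: bed
  Read 'd': matches stack top 'd' => pop. Stack: be
Final stack: "be" (length 2)

2


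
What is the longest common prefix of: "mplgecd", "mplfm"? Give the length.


Words: mplgecd, mplfm
  Position 0: all 'm' => match
  Position 1: all 'p' => match
  Position 2: all 'l' => match
  Position 3: ('g', 'f') => mismatch, stop
LCP = "mpl" (length 3)

3


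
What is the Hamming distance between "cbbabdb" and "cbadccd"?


Comparing "cbbabdb" and "cbadccd" position by position:
  Position 0: 'c' vs 'c' => same
  Position 1: 'b' vs 'b' => same
  Position 2: 'b' vs 'a' => differ
  Position 3: 'a' vs 'd' => differ
  Position 4: 'b' vs 'c' => differ
  Position 5: 'd' vs 'c' => differ
  Position 6: 'b' vs 'd' => differ
Total differences (Hamming distance): 5

5


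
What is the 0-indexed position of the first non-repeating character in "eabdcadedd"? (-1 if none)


Input: eabdcadedd
Character frequencies:
  'a': 2
  'b': 1
  'c': 1
  'd': 4
  'e': 2
Scanning left to right for freq == 1:
  Position 0 ('e'): freq=2, skip
  Position 1 ('a'): freq=2, skip
  Position 2 ('b'): unique! => answer = 2

2


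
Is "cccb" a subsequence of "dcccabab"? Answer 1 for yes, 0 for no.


Check if "cccb" is a subsequence of "dcccabab"
Greedy scan:
  Position 0 ('d'): no match needed
  Position 1 ('c'): matches sub[0] = 'c'
  Position 2 ('c'): matches sub[1] = 'c'
  Position 3 ('c'): matches sub[2] = 'c'
  Position 4 ('a'): no match needed
  Position 5 ('b'): matches sub[3] = 'b'
  Position 6 ('a'): no match needed
  Position 7 ('b'): no match needed
All 4 characters matched => is a subsequence

1


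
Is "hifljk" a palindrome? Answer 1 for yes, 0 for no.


Input: hifljk
Reversed: kjlfih
  Compare pos 0 ('h') with pos 5 ('k'): MISMATCH
  Compare pos 1 ('i') with pos 4 ('j'): MISMATCH
  Compare pos 2 ('f') with pos 3 ('l'): MISMATCH
Result: not a palindrome

0


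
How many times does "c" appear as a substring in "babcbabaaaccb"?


Searching for "c" in "babcbabaaaccb"
Scanning each position:
  Position 0: "b" => no
  Position 1: "a" => no
  Position 2: "b" => no
  Position 3: "c" => MATCH
  Position 4: "b" => no
  Position 5: "a" => no
  Position 6: "b" => no
  Position 7: "a" => no
  Position 8: "a" => no
  Position 9: "a" => no
  Position 10: "c" => MATCH
  Position 11: "c" => MATCH
  Position 12: "b" => no
Total occurrences: 3

3


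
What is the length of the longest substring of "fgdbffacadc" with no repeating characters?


Input: "fgdbffacadc"
Sliding window (track last position of each char):
  Position 0 ('f'): window [0,0] length 1 -- new best
  Position 1 ('g'): window [0,1] length 2 -- new best
  Position 2 ('d'): window [0,2] length 3 -- new best
  Position 3 ('b'): window [0,3] length 4 -- new best
  Position 4 ('f'): repeat (last at 0), move window start to 1
  Position 4 ('f'): window [1,4] length 4
  Position 5 ('f'): repeat (last at 4), move window start to 5
  Position 5 ('f'): window [5,5] length 1
  Position 6 ('a'): window [5,6] length 2
  Position 7 ('c'): window [5,7] length 3
  Position 8 ('a'): repeat (last at 6), move window start to 7
  Position 8 ('a'): window [7,8] length 2
  Position 9 ('d'): window [7,9] length 3
  Position 10 ('c'): repeat (last at 7), move window start to 8
  Position 10 ('c'): window [8,10] length 3
Longest substring with no repeats: "fgdb" with length 4

4


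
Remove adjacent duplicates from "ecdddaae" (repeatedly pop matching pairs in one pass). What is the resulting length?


Input: ecdddaae
Stack-based adjacent duplicate removal:
  Read 'e': push. Stack: e
  Read 'c': push. Stack: ec
  Read 'd': push. Stack: ecd
  Read 'd': matches stack top 'd' => pop. Stack: ec
  Read 'd': push. Stack: ecd
  Read 'a': push. Stack: ecda
  Read 'a': matches stack top 'a' => pop. Stack: ecd
  Read 'e': push. Stack: ecde
Final stack: "ecde" (length 4)

4


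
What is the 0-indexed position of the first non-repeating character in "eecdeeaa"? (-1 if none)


Input: eecdeeaa
Character frequencies:
  'a': 2
  'c': 1
  'd': 1
  'e': 4
Scanning left to right for freq == 1:
  Position 0 ('e'): freq=4, skip
  Position 1 ('e'): freq=4, skip
  Position 2 ('c'): unique! => answer = 2

2


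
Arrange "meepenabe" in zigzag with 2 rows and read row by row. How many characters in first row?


Zigzag "meepenabe" into 2 rows:
Placing characters:
  'm' => row 0
  'e' => row 1
  'e' => row 0
  'p' => row 1
  'e' => row 0
  'n' => row 1
  'a' => row 0
  'b' => row 1
  'e' => row 0
Rows:
  Row 0: "meeae"
  Row 1: "epnb"
First row length: 5

5


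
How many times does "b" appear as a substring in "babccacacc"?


Searching for "b" in "babccacacc"
Scanning each position:
  Position 0: "b" => MATCH
  Position 1: "a" => no
  Position 2: "b" => MATCH
  Position 3: "c" => no
  Position 4: "c" => no
  Position 5: "a" => no
  Position 6: "c" => no
  Position 7: "a" => no
  Position 8: "c" => no
  Position 9: "c" => no
Total occurrences: 2

2


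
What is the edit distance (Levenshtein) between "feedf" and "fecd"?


Computing edit distance: "feedf" -> "fecd"
DP table:
           f    e    c    d
      0    1    2    3    4
  f   1    0    1    2    3
  e   2    1    0    1    2
  e   3    2    1    1    2
  d   4    3    2    2    1
  f   5    4    3    3    2
Edit distance = dp[5][4] = 2

2


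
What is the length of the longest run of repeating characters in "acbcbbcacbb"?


Input: "acbcbbcacbb"
Scanning for longest run:
  Position 1 ('c'): new char, reset run to 1
  Position 2 ('b'): new char, reset run to 1
  Position 3 ('c'): new char, reset run to 1
  Position 4 ('b'): new char, reset run to 1
  Position 5 ('b'): continues run of 'b', length=2
  Position 6 ('c'): new char, reset run to 1
  Position 7 ('a'): new char, reset run to 1
  Position 8 ('c'): new char, reset run to 1
  Position 9 ('b'): new char, reset run to 1
  Position 10 ('b'): continues run of 'b', length=2
Longest run: 'b' with length 2

2


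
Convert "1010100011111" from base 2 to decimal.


Input: "1010100011111" in base 2
Positional expansion:
  Digit '1' (value 1) x 2^12 = 4096
  Digit '0' (value 0) x 2^11 = 0
  Digit '1' (value 1) x 2^10 = 1024
  Digit '0' (value 0) x 2^9 = 0
  Digit '1' (value 1) x 2^8 = 256
  Digit '0' (value 0) x 2^7 = 0
  Digit '0' (value 0) x 2^6 = 0
  Digit '0' (value 0) x 2^5 = 0
  Digit '1' (value 1) x 2^4 = 16
  Digit '1' (value 1) x 2^3 = 8
  Digit '1' (value 1) x 2^2 = 4
  Digit '1' (value 1) x 2^1 = 2
  Digit '1' (value 1) x 2^0 = 1
Sum = 5407

5407


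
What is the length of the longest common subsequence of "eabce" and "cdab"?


LCS of "eabce" and "cdab"
DP table:
           c    d    a    b
      0    0    0    0    0
  e   0    0    0    0    0
  a   0    0    0    1    1
  b   0    0    0    1    2
  c   0    1    1    1    2
  e   0    1    1    1    2
LCS length = dp[5][4] = 2

2


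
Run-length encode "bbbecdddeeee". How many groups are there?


Input: bbbecdddeeee
Scanning for consecutive runs:
  Group 1: 'b' x 3 (positions 0-2)
  Group 2: 'e' x 1 (positions 3-3)
  Group 3: 'c' x 1 (positions 4-4)
  Group 4: 'd' x 3 (positions 5-7)
  Group 5: 'e' x 4 (positions 8-11)
Total groups: 5

5


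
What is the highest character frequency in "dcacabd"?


Input: dcacabd
Character counts:
  'a': 2
  'b': 1
  'c': 2
  'd': 2
Maximum frequency: 2

2


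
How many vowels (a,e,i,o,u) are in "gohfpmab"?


Input: gohfpmab
Checking each character:
  'g' at position 0: consonant
  'o' at position 1: vowel (running total: 1)
  'h' at position 2: consonant
  'f' at position 3: consonant
  'p' at position 4: consonant
  'm' at position 5: consonant
  'a' at position 6: vowel (running total: 2)
  'b' at position 7: consonant
Total vowels: 2

2


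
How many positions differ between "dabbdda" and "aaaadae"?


Comparing "dabbdda" and "aaaadae" position by position:
  Position 0: 'd' vs 'a' => DIFFER
  Position 1: 'a' vs 'a' => same
  Position 2: 'b' vs 'a' => DIFFER
  Position 3: 'b' vs 'a' => DIFFER
  Position 4: 'd' vs 'd' => same
  Position 5: 'd' vs 'a' => DIFFER
  Position 6: 'a' vs 'e' => DIFFER
Positions that differ: 5

5


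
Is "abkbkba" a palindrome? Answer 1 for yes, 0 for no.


Input: abkbkba
Reversed: abkbkba
  Compare pos 0 ('a') with pos 6 ('a'): match
  Compare pos 1 ('b') with pos 5 ('b'): match
  Compare pos 2 ('k') with pos 4 ('k'): match
Result: palindrome

1


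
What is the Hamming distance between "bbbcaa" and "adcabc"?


Comparing "bbbcaa" and "adcabc" position by position:
  Position 0: 'b' vs 'a' => differ
  Position 1: 'b' vs 'd' => differ
  Position 2: 'b' vs 'c' => differ
  Position 3: 'c' vs 'a' => differ
  Position 4: 'a' vs 'b' => differ
  Position 5: 'a' vs 'c' => differ
Total differences (Hamming distance): 6

6


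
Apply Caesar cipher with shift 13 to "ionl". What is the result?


Caesar cipher: shift "ionl" by 13
  'i' (pos 8) + 13 = pos 21 = 'v'
  'o' (pos 14) + 13 = pos 1 = 'b'
  'n' (pos 13) + 13 = pos 0 = 'a'
  'l' (pos 11) + 13 = pos 24 = 'y'
Result: vbay

vbay


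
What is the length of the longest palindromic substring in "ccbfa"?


Input: "ccbfa"
Checking substrings for palindromes:
  [0:2] "cc" (len 2) => palindrome
Longest palindromic substring: "cc" with length 2

2


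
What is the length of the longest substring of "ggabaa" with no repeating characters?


Input: "ggabaa"
Sliding window (track last position of each char):
  Position 0 ('g'): window [0,0] length 1 -- new best
  Position 1 ('g'): repeat (last at 0), move window start to 1
  Position 1 ('g'): window [1,1] length 1
  Position 2 ('a'): window [1,2] length 2 -- new best
  Position 3 ('b'): window [1,3] length 3 -- new best
  Position 4 ('a'): repeat (last at 2), move window start to 3
  Position 4 ('a'): window [3,4] length 2
  Position 5 ('a'): repeat (last at 4), move window start to 5
  Position 5 ('a'): window [5,5] length 1
Longest substring with no repeats: "gab" with length 3

3


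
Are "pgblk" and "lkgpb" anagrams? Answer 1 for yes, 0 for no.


Strings: "pgblk", "lkgpb"
Sorted first:  bgklp
Sorted second: bgklp
Sorted forms match => anagrams

1


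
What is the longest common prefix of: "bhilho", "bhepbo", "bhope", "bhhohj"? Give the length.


Words: bhilho, bhepbo, bhope, bhhohj
  Position 0: all 'b' => match
  Position 1: all 'h' => match
  Position 2: ('i', 'e', 'o', 'h') => mismatch, stop
LCP = "bh" (length 2)

2


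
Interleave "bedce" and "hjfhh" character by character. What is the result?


Interleaving "bedce" and "hjfhh":
  Position 0: 'b' from first, 'h' from second => "bh"
  Position 1: 'e' from first, 'j' from second => "ej"
  Position 2: 'd' from first, 'f' from second => "df"
  Position 3: 'c' from first, 'h' from second => "ch"
  Position 4: 'e' from first, 'h' from second => "eh"
Result: bhejdfcheh

bhejdfcheh


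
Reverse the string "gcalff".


Input: gcalff
Reading characters right to left:
  Position 5: 'f'
  Position 4: 'f'
  Position 3: 'l'
  Position 2: 'a'
  Position 1: 'c'
  Position 0: 'g'
Reversed: fflacg

fflacg


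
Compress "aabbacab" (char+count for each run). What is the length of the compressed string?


Input: aabbacab
Runs:
  'a' x 2 => "a2"
  'b' x 2 => "b2"
  'a' x 1 => "a1"
  'c' x 1 => "c1"
  'a' x 1 => "a1"
  'b' x 1 => "b1"
Compressed: "a2b2a1c1a1b1"
Compressed length: 12

12


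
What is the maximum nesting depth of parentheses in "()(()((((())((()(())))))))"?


Input: "()(()((((())((()(())))))))"
Tracking depth:
  Position 0 '(': depth becomes 1
  Position 1 ')': depth becomes 0
  Position 2 '(': depth becomes 1
  Position 3 '(': depth becomes 2
  Position 4 ')': depth becomes 1
  Position 5 '(': depth becomes 2
  Position 6 '(': depth becomes 3
  Position 7 '(': depth becomes 4
  Position 8 '(': depth becomes 5
  Position 9 '(': depth becomes 6
  Position 10 ')': depth becomes 5
  Position 11 ')': depth becomes 4
  Position 12 '(': depth becomes 5
  Position 13 '(': depth becomes 6
  Position 14 '(': depth becomes 7
  Position 15 ')': depth becomes 6
  Position 16 '(': depth becomes 7
  Position 17 '(': depth becomes 8
  Position 18 ')': depth becomes 7
  Position 19 ')': depth becomes 6
  Position 20 ')': depth becomes 5
  Position 21 ')': depth becomes 4
  Position 22 ')': depth becomes 3
  Position 23 ')': depth becomes 2
  Position 24 ')': depth becomes 1
  Position 25 ')': depth becomes 0
Maximum depth reached: 8

8


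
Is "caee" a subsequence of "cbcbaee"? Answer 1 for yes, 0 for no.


Check if "caee" is a subsequence of "cbcbaee"
Greedy scan:
  Position 0 ('c'): matches sub[0] = 'c'
  Position 1 ('b'): no match needed
  Position 2 ('c'): no match needed
  Position 3 ('b'): no match needed
  Position 4 ('a'): matches sub[1] = 'a'
  Position 5 ('e'): matches sub[2] = 'e'
  Position 6 ('e'): matches sub[3] = 'e'
All 4 characters matched => is a subsequence

1


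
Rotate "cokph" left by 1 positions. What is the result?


Input: "cokph", rotate left by 1
First 1 characters: "c"
Remaining characters: "okph"
Concatenate remaining + first: "okph" + "c" = "okphc"

okphc


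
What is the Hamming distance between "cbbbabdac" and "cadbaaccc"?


Comparing "cbbbabdac" and "cadbaaccc" position by position:
  Position 0: 'c' vs 'c' => same
  Position 1: 'b' vs 'a' => differ
  Position 2: 'b' vs 'd' => differ
  Position 3: 'b' vs 'b' => same
  Position 4: 'a' vs 'a' => same
  Position 5: 'b' vs 'a' => differ
  Position 6: 'd' vs 'c' => differ
  Position 7: 'a' vs 'c' => differ
  Position 8: 'c' vs 'c' => same
Total differences (Hamming distance): 5

5


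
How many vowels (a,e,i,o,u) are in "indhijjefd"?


Input: indhijjefd
Checking each character:
  'i' at position 0: vowel (running total: 1)
  'n' at position 1: consonant
  'd' at position 2: consonant
  'h' at position 3: consonant
  'i' at position 4: vowel (running total: 2)
  'j' at position 5: consonant
  'j' at position 6: consonant
  'e' at position 7: vowel (running total: 3)
  'f' at position 8: consonant
  'd' at position 9: consonant
Total vowels: 3

3


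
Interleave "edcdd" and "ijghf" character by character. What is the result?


Interleaving "edcdd" and "ijghf":
  Position 0: 'e' from first, 'i' from second => "ei"
  Position 1: 'd' from first, 'j' from second => "dj"
  Position 2: 'c' from first, 'g' from second => "cg"
  Position 3: 'd' from first, 'h' from second => "dh"
  Position 4: 'd' from first, 'f' from second => "df"
Result: eidjcgdhdf

eidjcgdhdf


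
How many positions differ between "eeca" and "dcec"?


Comparing "eeca" and "dcec" position by position:
  Position 0: 'e' vs 'd' => DIFFER
  Position 1: 'e' vs 'c' => DIFFER
  Position 2: 'c' vs 'e' => DIFFER
  Position 3: 'a' vs 'c' => DIFFER
Positions that differ: 4

4


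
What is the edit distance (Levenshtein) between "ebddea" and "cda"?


Computing edit distance: "ebddea" -> "cda"
DP table:
           c    d    a
      0    1    2    3
  e   1    1    2    3
  b   2    2    2    3
  d   3    3    2    3
  d   4    4    3    3
  e   5    5    4    4
  a   6    6    5    4
Edit distance = dp[6][3] = 4

4


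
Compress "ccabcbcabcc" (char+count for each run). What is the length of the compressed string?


Input: ccabcbcabcc
Runs:
  'c' x 2 => "c2"
  'a' x 1 => "a1"
  'b' x 1 => "b1"
  'c' x 1 => "c1"
  'b' x 1 => "b1"
  'c' x 1 => "c1"
  'a' x 1 => "a1"
  'b' x 1 => "b1"
  'c' x 2 => "c2"
Compressed: "c2a1b1c1b1c1a1b1c2"
Compressed length: 18

18


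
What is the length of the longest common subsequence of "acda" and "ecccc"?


LCS of "acda" and "ecccc"
DP table:
           e    c    c    c    c
      0    0    0    0    0    0
  a   0    0    0    0    0    0
  c   0    0    1    1    1    1
  d   0    0    1    1    1    1
  a   0    0    1    1    1    1
LCS length = dp[4][5] = 1

1


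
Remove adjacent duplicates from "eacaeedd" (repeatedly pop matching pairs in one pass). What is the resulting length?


Input: eacaeedd
Stack-based adjacent duplicate removal:
  Read 'e': push. Stack: e
  Read 'a': push. Stack: ea
  Read 'c': push. Stack: eac
  Read 'a': push. Stack: eaca
  Read 'e': push. Stack: eacae
  Read 'e': matches stack top 'e' => pop. Stack: eaca
  Read 'd': push. Stack: eacad
  Read 'd': matches stack top 'd' => pop. Stack: eaca
Final stack: "eaca" (length 4)

4


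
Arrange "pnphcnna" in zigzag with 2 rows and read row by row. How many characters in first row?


Zigzag "pnphcnna" into 2 rows:
Placing characters:
  'p' => row 0
  'n' => row 1
  'p' => row 0
  'h' => row 1
  'c' => row 0
  'n' => row 1
  'n' => row 0
  'a' => row 1
Rows:
  Row 0: "ppcn"
  Row 1: "nhna"
First row length: 4

4


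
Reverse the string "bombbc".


Input: bombbc
Reading characters right to left:
  Position 5: 'c'
  Position 4: 'b'
  Position 3: 'b'
  Position 2: 'm'
  Position 1: 'o'
  Position 0: 'b'
Reversed: cbbmob

cbbmob


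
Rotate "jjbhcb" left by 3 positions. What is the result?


Input: "jjbhcb", rotate left by 3
First 3 characters: "jjb"
Remaining characters: "hcb"
Concatenate remaining + first: "hcb" + "jjb" = "hcbjjb"

hcbjjb


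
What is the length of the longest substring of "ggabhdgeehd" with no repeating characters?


Input: "ggabhdgeehd"
Sliding window (track last position of each char):
  Position 0 ('g'): window [0,0] length 1 -- new best
  Position 1 ('g'): repeat (last at 0), move window start to 1
  Position 1 ('g'): window [1,1] length 1
  Position 2 ('a'): window [1,2] length 2 -- new best
  Position 3 ('b'): window [1,3] length 3 -- new best
  Position 4 ('h'): window [1,4] length 4 -- new best
  Position 5 ('d'): window [1,5] length 5 -- new best
  Position 6 ('g'): repeat (last at 1), move window start to 2
  Position 6 ('g'): window [2,6] length 5
  Position 7 ('e'): window [2,7] length 6 -- new best
  Position 8 ('e'): repeat (last at 7), move window start to 8
  Position 8 ('e'): window [8,8] length 1
  Position 9 ('h'): window [8,9] length 2
  Position 10 ('d'): window [8,10] length 3
Longest substring with no repeats: "abhdge" with length 6

6
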